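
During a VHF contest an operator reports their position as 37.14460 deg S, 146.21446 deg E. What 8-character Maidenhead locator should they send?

QF32cu55

Offset from 180°W / 90°S: lon 326.21446°, lat 52.85540°.
Field: lon ⌊326.21446/20⌋ = 16 → Q; lat ⌊52.85540/10⌋ = 5 → F.
Square: lon ⌊6.21446/2⌋ = 3; lat ⌊2.85540/1⌋ = 2.
Subsquare: lon ⌊0.21446/0.0833333⌋ = 2 → c; lat ⌊0.85540/0.0416667⌋ = 20 → u.
Extended square: lon ⌊0.04779/0.00833333⌋ = 5; lat ⌊0.02207/0.00416667⌋ = 5.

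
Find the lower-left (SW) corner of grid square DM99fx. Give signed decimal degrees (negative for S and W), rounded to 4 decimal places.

39.9583, -101.5833

Field D=3, M=12: +3·20° lon, +12·10° lat → SW at lon -120°, lat 30°.
Square 9, 9: +9·2° lon, +9·1° lat → SW at lon -102°, lat 39°.
Subsquare f=5, x=23: +5·0.0833333° lon, +23·0.0416667° lat → SW at lon -101.583°, lat 39.9583°.
latitude 39.9583, longitude -101.5833.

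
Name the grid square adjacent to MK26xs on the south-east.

Longitude subsquare x = 23; +1 → 24, wraps to 0 = a, carry into square.
Longitude square 2; +1 → 3.
Latitude subsquare s = 18; −1 → 17 = r.

MK36ar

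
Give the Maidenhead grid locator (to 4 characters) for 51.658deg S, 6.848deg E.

JD38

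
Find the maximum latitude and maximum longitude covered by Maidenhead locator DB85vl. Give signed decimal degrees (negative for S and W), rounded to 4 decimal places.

-74.5000, -102.1667

Field D=3, B=1: +3·20° lon, +1·10° lat → SW at lon -120°, lat -80°.
Square 8, 5: +8·2° lon, +5·1° lat → SW at lon -104°, lat -75°.
Subsquare v=21, l=11: +21·0.0833333° lon, +11·0.0416667° lat → SW at lon -102.25°, lat -74.5417°.
Cell spans 0.0833333° lon × 0.0416667° lat. NE corner is SW corner plus one full cell.
latitude -74.5000, longitude -102.1667.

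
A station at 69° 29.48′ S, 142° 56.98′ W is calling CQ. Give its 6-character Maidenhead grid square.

BC80mm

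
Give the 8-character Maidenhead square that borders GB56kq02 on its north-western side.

GB56jq93

Longitude extended square 0; −1 → -1, wraps to 9, carry into subsquare.
Longitude subsquare k = 10; −1 → 9 = j.
Latitude extended square 2; +1 → 3.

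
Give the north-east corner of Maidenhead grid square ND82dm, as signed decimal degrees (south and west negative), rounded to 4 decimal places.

Field N=13, D=3: +13·20° lon, +3·10° lat → SW at lon 80°, lat -60°.
Square 8, 2: +8·2° lon, +2·1° lat → SW at lon 96°, lat -58°.
Subsquare d=3, m=12: +3·0.0833333° lon, +12·0.0416667° lat → SW at lon 96.25°, lat -57.5°.
Cell spans 0.0833333° lon × 0.0416667° lat. NE corner is SW corner plus one full cell.
latitude -57.4583, longitude 96.3333.

-57.4583, 96.3333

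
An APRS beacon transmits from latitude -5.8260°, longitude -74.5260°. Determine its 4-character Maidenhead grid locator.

FI24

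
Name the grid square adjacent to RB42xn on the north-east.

RB52ao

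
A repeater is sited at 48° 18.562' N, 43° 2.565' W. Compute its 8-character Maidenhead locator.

GN88lh44

Shift to the Maidenhead origin (180°W, 90°S): lon 136.95725, lat 138.30937.
Field (20°×10°, letters A–R): lon ⌊136.95725/20⌋ = 6 → G; lat ⌊138.30937/10⌋ = 13 → N.
Square (2°×1°, digits 0–9): lon ⌊16.95725/2⌋ = 8; lat ⌊8.30937/1⌋ = 8.
Subsquare (5′×2.5′, letters a–x): lon ⌊0.95725/0.0833333⌋ = 11 → l; lat ⌊0.30937/0.0416667⌋ = 7 → h.
Extended square (30″×15″, digits 0–9): lon ⌊0.04058/0.00833333⌋ = 4; lat ⌊0.01770/0.00416667⌋ = 4.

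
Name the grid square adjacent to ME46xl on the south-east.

ME56ak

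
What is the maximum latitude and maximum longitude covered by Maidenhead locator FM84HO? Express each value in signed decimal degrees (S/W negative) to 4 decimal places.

34.6250, -63.3333

Field F=5, M=12: +5·20° lon, +12·10° lat → SW at lon -80°, lat 30°.
Square 8, 4: +8·2° lon, +4·1° lat → SW at lon -64°, lat 34°.
Subsquare h=7, o=14: +7·0.0833333° lon, +14·0.0416667° lat → SW at lon -63.4167°, lat 34.5833°.
Cell spans 0.0833333° lon × 0.0416667° lat. NE corner is SW corner plus one full cell.
latitude 34.6250, longitude -63.3333.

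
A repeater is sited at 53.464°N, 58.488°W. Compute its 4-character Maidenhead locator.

Offset from 180°W / 90°S: lon 121.51°, lat 143.46°.
Field: lon ⌊121.51/20⌋ = 6 → G; lat ⌊143.46/10⌋ = 14 → O.
Square: lon ⌊1.51/2⌋ = 0; lat ⌊3.46/1⌋ = 3.

GO03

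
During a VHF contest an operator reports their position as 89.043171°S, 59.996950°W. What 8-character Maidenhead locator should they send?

GA00aw09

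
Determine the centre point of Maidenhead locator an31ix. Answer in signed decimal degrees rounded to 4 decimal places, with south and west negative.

Field A=0, N=13: +0·20° lon, +13·10° lat → SW at lon -180°, lat 40°.
Square 3, 1: +3·2° lon, +1·1° lat → SW at lon -174°, lat 41°.
Subsquare i=8, x=23: +8·0.0833333° lon, +23·0.0416667° lat → SW at lon -173.333°, lat 41.9583°.
Cell spans 0.0833333° lon × 0.0416667° lat. Centre is SW corner plus half of each.
latitude 41.9792, longitude -173.2917.

41.9792, -173.2917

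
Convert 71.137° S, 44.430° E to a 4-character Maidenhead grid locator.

LB28

Offset from 180°W / 90°S: lon 224.43°, lat 18.86°.
Field (20°×10°, letters A–R): lon ⌊224.43/20⌋ = 11 → L; lat ⌊18.86/10⌋ = 1 → B.
Square (2°×1°, digits 0–9): lon ⌊4.43/2⌋ = 2; lat ⌊8.86/1⌋ = 8.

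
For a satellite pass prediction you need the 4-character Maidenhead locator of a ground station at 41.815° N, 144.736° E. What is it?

QN21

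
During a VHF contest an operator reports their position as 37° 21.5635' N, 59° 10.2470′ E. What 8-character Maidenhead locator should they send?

Shift to the Maidenhead origin (180°W, 90°S): lon 239.17078, lat 127.35939.
Field: lon ⌊239.17078/20⌋ = 11 → L; lat ⌊127.35939/10⌋ = 12 → M.
Square: lon ⌊19.17078/2⌋ = 9; lat ⌊7.35939/1⌋ = 7.
Subsquare: lon ⌊1.17078/0.0833333⌋ = 14 → o; lat ⌊0.35939/0.0416667⌋ = 8 → i.
Extended square: lon ⌊0.00412/0.00833333⌋ = 0; lat ⌊0.02606/0.00416667⌋ = 6.

LM97oi06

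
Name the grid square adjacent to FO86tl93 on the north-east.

FO86ul04

Longitude extended square 9; +1 → 10, wraps to 0, carry into subsquare.
Longitude subsquare t = 19; +1 → 20 = u.
Latitude extended square 3; +1 → 4.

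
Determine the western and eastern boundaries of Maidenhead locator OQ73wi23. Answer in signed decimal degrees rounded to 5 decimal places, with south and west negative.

115.85000, 115.85833

Field O=14, Q=16: +14·20° lon, +16·10° lat → SW at lon 100°, lat 70°.
Square 7, 3: +7·2° lon, +3·1° lat → SW at lon 114°, lat 73°.
Subsquare w=22, i=8: +22·0.0833333° lon, +8·0.0416667° lat → SW at lon 115.833°, lat 73.3333°.
Extended square 2, 3: +2·0.00833333° lon, +3·0.00416667° lat → SW at lon 115.85°, lat 73.3458°.
Cell spans 0.00833333° lon × 0.00416667° lat.
west 115.85000, east 115.85833.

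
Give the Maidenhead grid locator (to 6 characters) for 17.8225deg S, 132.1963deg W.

CH32ve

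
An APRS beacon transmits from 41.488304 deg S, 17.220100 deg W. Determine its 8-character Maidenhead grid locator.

IE18jm32

Add 180° to longitude and 90° to latitude: 162.77990, 48.51170.
Field: lon ⌊162.77990/20⌋ = 8 → I; lat ⌊48.51170/10⌋ = 4 → E.
Square: lon ⌊2.77990/2⌋ = 1; lat ⌊8.51170/1⌋ = 8.
Subsquare: lon ⌊0.77990/0.0833333⌋ = 9 → j; lat ⌊0.51170/0.0416667⌋ = 12 → m.
Extended square: lon ⌊0.02990/0.00833333⌋ = 3; lat ⌊0.01170/0.00416667⌋ = 2.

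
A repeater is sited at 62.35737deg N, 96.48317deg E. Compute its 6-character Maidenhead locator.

NP82fi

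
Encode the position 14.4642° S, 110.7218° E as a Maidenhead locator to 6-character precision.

OH55im

Offset from 180°W / 90°S: lon 290.7218°, lat 75.5358°.
Field: 290.7218/20 → 14 → O, 75.5358/10 → 7 → H; chars OH.
Square: 10.7218/2 → 5, 5.5358/1 → 5; chars 55.
Subsquare: 0.7218/0.0833333 → 8 → i, 0.5358/0.0416667 → 12 → m; chars im.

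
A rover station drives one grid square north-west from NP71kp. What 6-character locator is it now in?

NP71jq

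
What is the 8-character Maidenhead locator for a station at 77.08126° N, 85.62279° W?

Add 180° to longitude and 90° to latitude: 94.37721, 167.08126.
Field: 94.37721/20 → 4 → E, 167.08126/10 → 16 → Q; chars EQ.
Square: 14.37721/2 → 7, 7.08126/1 → 7; chars 77.
Subsquare: 0.37721/0.0833333 → 4 → e, 0.08126/0.0416667 → 1 → b; chars eb.
Extended square: 0.04388/0.00833333 → 5, 0.03959/0.00416667 → 9; chars 59.

EQ77eb59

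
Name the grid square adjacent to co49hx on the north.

CP40ha

Latitude subsquare x = 23; +1 → 24, wraps to 0 = a, carry into square.
Latitude square 9; +1 → 10, wraps to 0, carry into field.
Latitude field O = 14; +1 → 15 = P.
The longitude characters are unchanged.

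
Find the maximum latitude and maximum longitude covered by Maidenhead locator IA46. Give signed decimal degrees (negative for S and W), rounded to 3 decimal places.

Field I=8, A=0: +8·20° lon, +0·10° lat → SW at lon -20°, lat -90°.
Square 4, 6: +4·2° lon, +6·1° lat → SW at lon -12°, lat -84°.
Cell spans 2° lon × 1° lat. NE corner is SW corner plus one full cell.
latitude -83.000, longitude -10.000.

-83.000, -10.000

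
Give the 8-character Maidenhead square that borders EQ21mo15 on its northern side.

EQ21mo16

Latitude extended square 5; +1 → 6.
The longitude characters are unchanged.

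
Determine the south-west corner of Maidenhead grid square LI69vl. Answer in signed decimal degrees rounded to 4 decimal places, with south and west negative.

-0.5417, 53.7500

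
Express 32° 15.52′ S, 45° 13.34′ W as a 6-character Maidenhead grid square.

GF77jr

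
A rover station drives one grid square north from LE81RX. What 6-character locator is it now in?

Latitude subsquare x = 23; +1 → 24, wraps to 0 = a, carry into square.
Latitude square 1; +1 → 2.
The longitude characters are unchanged.

LE82ra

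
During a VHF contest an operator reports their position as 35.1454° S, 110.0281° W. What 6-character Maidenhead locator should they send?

DF44xu

Add 180° to longitude and 90° to latitude: 69.9719, 54.8546.
Field: 69.9719/20 → 3 → D, 54.8546/10 → 5 → F; chars DF.
Square: 9.9719/2 → 4, 4.8546/1 → 4; chars 44.
Subsquare: 1.9719/0.0833333 → 23 → x, 0.8546/0.0416667 → 20 → u; chars xu.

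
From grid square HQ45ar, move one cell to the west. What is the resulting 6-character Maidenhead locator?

HQ35xr

Longitude subsquare a = 0; −1 → -1, wraps to 23 = x, carry into square.
Longitude square 4; −1 → 3.
The latitude characters are unchanged.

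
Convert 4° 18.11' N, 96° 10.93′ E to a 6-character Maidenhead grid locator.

NJ84ch

Add 180° to longitude and 90° to latitude: 276.1822, 94.3018.
Field: 276.1822/20 → 13 → N, 94.3018/10 → 9 → J; chars NJ.
Square: 16.1822/2 → 8, 4.3018/1 → 4; chars 84.
Subsquare: 0.1822/0.0833333 → 2 → c, 0.3018/0.0416667 → 7 → h; chars ch.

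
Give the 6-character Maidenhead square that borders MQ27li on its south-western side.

Longitude subsquare l = 11; −1 → 10 = k.
Latitude subsquare i = 8; −1 → 7 = h.

MQ27kh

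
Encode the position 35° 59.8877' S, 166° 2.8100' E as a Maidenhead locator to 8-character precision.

Offset from 180°W / 90°S: lon 346.04683°, lat 54.00187°.
Field: lon ⌊346.04683/20⌋ = 17 → R; lat ⌊54.00187/10⌋ = 5 → F.
Square: lon ⌊6.04683/2⌋ = 3; lat ⌊4.00187/1⌋ = 4.
Subsquare: lon ⌊0.04683/0.0833333⌋ = 0 → a; lat ⌊0.00187/0.0416667⌋ = 0 → a.
Extended square: lon ⌊0.04683/0.00833333⌋ = 5; lat ⌊0.00187/0.00416667⌋ = 0.

RF34aa50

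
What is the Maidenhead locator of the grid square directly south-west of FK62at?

Longitude subsquare a = 0; −1 → -1, wraps to 23 = x, carry into square.
Longitude square 6; −1 → 5.
Latitude subsquare t = 19; −1 → 18 = s.

FK52xs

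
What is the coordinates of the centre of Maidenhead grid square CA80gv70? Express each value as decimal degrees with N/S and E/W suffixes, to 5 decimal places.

89.12292° S, 123.43750° W

Field C=2, A=0: +2·20° lon, +0·10° lat → SW at lon -140°, lat -90°.
Square 8, 0: +8·2° lon, +0·1° lat → SW at lon -124°, lat -90°.
Subsquare g=6, v=21: +6·0.0833333° lon, +21·0.0416667° lat → SW at lon -123.5°, lat -89.125°.
Extended square 7, 0: +7·0.00833333° lon, +0·0.00416667° lat → SW at lon -123.442°, lat -89.125°.
Cell spans 0.00833333° lon × 0.00416667° lat. Centre is SW corner plus half of each.
latitude 89.12292° S, longitude 123.43750° W.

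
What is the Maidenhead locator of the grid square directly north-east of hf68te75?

HF68te86

Longitude extended square 7; +1 → 8.
Latitude extended square 5; +1 → 6.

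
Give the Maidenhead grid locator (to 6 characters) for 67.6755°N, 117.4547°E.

Offset from 180°W / 90°S: lon 297.4547°, lat 157.6755°.
Field: lon ⌊297.4547/20⌋ = 14 → O; lat ⌊157.6755/10⌋ = 15 → P.
Square: lon ⌊17.4547/2⌋ = 8; lat ⌊7.6755/1⌋ = 7.
Subsquare: lon ⌊1.4547/0.0833333⌋ = 17 → r; lat ⌊0.6755/0.0416667⌋ = 16 → q.

OP87rq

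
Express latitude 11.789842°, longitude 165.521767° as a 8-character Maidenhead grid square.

Add 180° to longitude and 90° to latitude: 345.52177, 101.78984.
Field: lon ⌊345.52177/20⌋ = 17 → R; lat ⌊101.78984/10⌋ = 10 → K.
Square: lon ⌊5.52177/2⌋ = 2; lat ⌊1.78984/1⌋ = 1.
Subsquare: lon ⌊1.52177/0.0833333⌋ = 18 → s; lat ⌊0.78984/0.0416667⌋ = 18 → s.
Extended square: lon ⌊0.02177/0.00833333⌋ = 2; lat ⌊0.03984/0.00416667⌋ = 9.

RK21ss29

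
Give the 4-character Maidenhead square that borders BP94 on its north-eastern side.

Longitude square 9; +1 → 10, wraps to 0, carry into field.
Longitude field B = 1; +1 → 2 = C.
Latitude square 4; +1 → 5.

CP05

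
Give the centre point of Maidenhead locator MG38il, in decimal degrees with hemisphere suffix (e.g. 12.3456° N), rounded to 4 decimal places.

21.5208° S, 66.7083° E

Field M=12, G=6: +12·20° lon, +6·10° lat → SW at lon 60°, lat -30°.
Square 3, 8: +3·2° lon, +8·1° lat → SW at lon 66°, lat -22°.
Subsquare i=8, l=11: +8·0.0833333° lon, +11·0.0416667° lat → SW at lon 66.6667°, lat -21.5417°.
Cell spans 0.0833333° lon × 0.0416667° lat. Centre is SW corner plus half of each.
latitude 21.5208° S, longitude 66.7083° E.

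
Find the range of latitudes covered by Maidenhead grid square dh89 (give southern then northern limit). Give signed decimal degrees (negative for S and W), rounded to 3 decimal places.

Field D=3, H=7: +3·20° lon, +7·10° lat → SW at lon -120°, lat -20°.
Square 8, 9: +8·2° lon, +9·1° lat → SW at lon -104°, lat -11°.
Cell spans 2° lon × 1° lat.
south -11.000, north -10.000.

-11.000, -10.000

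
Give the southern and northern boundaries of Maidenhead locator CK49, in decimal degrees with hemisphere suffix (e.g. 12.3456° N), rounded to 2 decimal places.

19.00° N, 20.00° N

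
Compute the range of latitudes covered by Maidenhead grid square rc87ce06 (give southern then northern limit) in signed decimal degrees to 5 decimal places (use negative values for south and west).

Field R=17, C=2: +17·20° lon, +2·10° lat → SW at lon 160°, lat -70°.
Square 8, 7: +8·2° lon, +7·1° lat → SW at lon 176°, lat -63°.
Subsquare c=2, e=4: +2·0.0833333° lon, +4·0.0416667° lat → SW at lon 176.167°, lat -62.8333°.
Extended square 0, 6: +0·0.00833333° lon, +6·0.00416667° lat → SW at lon 176.167°, lat -62.8083°.
Cell spans 0.00833333° lon × 0.00416667° lat.
south -62.80833, north -62.80417.

-62.80833, -62.80417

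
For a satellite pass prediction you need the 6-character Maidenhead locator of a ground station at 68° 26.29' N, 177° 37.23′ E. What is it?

Offset from 180°W / 90°S: lon 357.6205°, lat 158.4382°.
Field: lon ⌊357.6205/20⌋ = 17 → R; lat ⌊158.4382/10⌋ = 15 → P.
Square: lon ⌊17.6205/2⌋ = 8; lat ⌊8.4382/1⌋ = 8.
Subsquare: lon ⌊1.6205/0.0833333⌋ = 19 → t; lat ⌊0.4382/0.0416667⌋ = 10 → k.

RP88tk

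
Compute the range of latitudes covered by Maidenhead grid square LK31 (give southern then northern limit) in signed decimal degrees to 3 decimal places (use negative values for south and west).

11.000, 12.000

Field L=11, K=10: +11·20° lon, +10·10° lat → SW at lon 40°, lat 10°.
Square 3, 1: +3·2° lon, +1·1° lat → SW at lon 46°, lat 11°.
Cell spans 2° lon × 1° lat.
south 11.000, north 12.000.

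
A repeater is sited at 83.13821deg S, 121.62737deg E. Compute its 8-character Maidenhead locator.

PA06tu56

Add 180° to longitude and 90° to latitude: 301.62737, 6.86179.
Field: lon ⌊301.62737/20⌋ = 15 → P; lat ⌊6.86179/10⌋ = 0 → A.
Square: lon ⌊1.62737/2⌋ = 0; lat ⌊6.86179/1⌋ = 6.
Subsquare: lon ⌊1.62737/0.0833333⌋ = 19 → t; lat ⌊0.86179/0.0416667⌋ = 20 → u.
Extended square: lon ⌊0.04404/0.00833333⌋ = 5; lat ⌊0.02846/0.00416667⌋ = 6.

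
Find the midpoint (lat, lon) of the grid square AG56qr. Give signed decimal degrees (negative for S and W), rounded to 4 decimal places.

-23.2708, -168.6250

Field A=0, G=6: +0·20° lon, +6·10° lat → SW at lon -180°, lat -30°.
Square 5, 6: +5·2° lon, +6·1° lat → SW at lon -170°, lat -24°.
Subsquare q=16, r=17: +16·0.0833333° lon, +17·0.0416667° lat → SW at lon -168.667°, lat -23.2917°.
Cell spans 0.0833333° lon × 0.0416667° lat. Centre is SW corner plus half of each.
latitude -23.2708, longitude -168.6250.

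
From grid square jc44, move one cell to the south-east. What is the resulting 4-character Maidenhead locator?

Longitude square 4; +1 → 5.
Latitude square 4; −1 → 3.

JC53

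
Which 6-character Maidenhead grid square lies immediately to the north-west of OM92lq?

OM92kr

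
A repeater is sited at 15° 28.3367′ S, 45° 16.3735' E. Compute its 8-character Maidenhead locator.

LH24pm26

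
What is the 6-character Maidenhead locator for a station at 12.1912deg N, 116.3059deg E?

OK82de

Offset from 180°W / 90°S: lon 296.3059°, lat 102.1912°.
Field: lon ⌊296.3059/20⌋ = 14 → O; lat ⌊102.1912/10⌋ = 10 → K.
Square: lon ⌊16.3059/2⌋ = 8; lat ⌊2.1912/1⌋ = 2.
Subsquare: lon ⌊0.3059/0.0833333⌋ = 3 → d; lat ⌊0.1912/0.0416667⌋ = 4 → e.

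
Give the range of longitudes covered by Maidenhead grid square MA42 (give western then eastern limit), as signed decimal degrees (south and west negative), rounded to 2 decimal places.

Field M=12, A=0: +12·20° lon, +0·10° lat → SW at lon 60°, lat -90°.
Square 4, 2: +4·2° lon, +2·1° lat → SW at lon 68°, lat -88°.
Cell spans 2° lon × 1° lat.
west 68.00, east 70.00.

68.00, 70.00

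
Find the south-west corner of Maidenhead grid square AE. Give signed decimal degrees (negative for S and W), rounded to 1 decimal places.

-50.0, -180.0

Field A=0, E=4: +0·20° lon, +4·10° lat → SW at lon -180°, lat -50°.
latitude -50.0, longitude -180.0.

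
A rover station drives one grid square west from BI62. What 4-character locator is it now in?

BI52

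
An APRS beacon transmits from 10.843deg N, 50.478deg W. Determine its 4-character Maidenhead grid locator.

GK40

Offset from 180°W / 90°S: lon 129.52°, lat 100.84°.
Field: 129.52/20 → 6 → G, 100.84/10 → 10 → K; chars GK.
Square: 9.52/2 → 4, 0.84/1 → 0; chars 40.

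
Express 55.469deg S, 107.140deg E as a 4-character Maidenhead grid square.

Offset from 180°W / 90°S: lon 287.14°, lat 34.53°.
Field: lon ⌊287.14/20⌋ = 14 → O; lat ⌊34.53/10⌋ = 3 → D.
Square: lon ⌊7.14/2⌋ = 3; lat ⌊4.53/1⌋ = 4.

OD34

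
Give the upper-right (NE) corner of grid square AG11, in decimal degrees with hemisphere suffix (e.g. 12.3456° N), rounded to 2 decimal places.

Field A=0, G=6: +0·20° lon, +6·10° lat → SW at lon -180°, lat -30°.
Square 1, 1: +1·2° lon, +1·1° lat → SW at lon -178°, lat -29°.
Cell spans 2° lon × 1° lat. NE corner is SW corner plus one full cell.
latitude 28.00° S, longitude 176.00° W.

28.00° S, 176.00° W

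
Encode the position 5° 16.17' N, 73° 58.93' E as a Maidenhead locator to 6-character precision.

Shift to the Maidenhead origin (180°W, 90°S): lon 253.9822, lat 95.2695.
Field: lon ⌊253.9822/20⌋ = 12 → M; lat ⌊95.2695/10⌋ = 9 → J.
Square: lon ⌊13.9822/2⌋ = 6; lat ⌊5.2695/1⌋ = 5.
Subsquare: lon ⌊1.9822/0.0833333⌋ = 23 → x; lat ⌊0.2695/0.0416667⌋ = 6 → g.

MJ65xg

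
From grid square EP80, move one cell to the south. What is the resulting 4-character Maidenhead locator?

EO89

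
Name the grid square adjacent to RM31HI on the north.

Latitude subsquare i = 8; +1 → 9 = j.
The longitude characters are unchanged.

RM31hj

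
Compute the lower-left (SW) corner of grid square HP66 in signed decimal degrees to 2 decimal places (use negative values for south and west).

Field H=7, P=15: +7·20° lon, +15·10° lat → SW at lon -40°, lat 60°.
Square 6, 6: +6·2° lon, +6·1° lat → SW at lon -28°, lat 66°.
latitude 66.00, longitude -28.00.

66.00, -28.00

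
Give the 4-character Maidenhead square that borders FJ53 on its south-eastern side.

Longitude square 5; +1 → 6.
Latitude square 3; −1 → 2.

FJ62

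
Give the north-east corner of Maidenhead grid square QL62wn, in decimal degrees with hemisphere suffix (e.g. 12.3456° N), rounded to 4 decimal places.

Field Q=16, L=11: +16·20° lon, +11·10° lat → SW at lon 140°, lat 20°.
Square 6, 2: +6·2° lon, +2·1° lat → SW at lon 152°, lat 22°.
Subsquare w=22, n=13: +22·0.0833333° lon, +13·0.0416667° lat → SW at lon 153.833°, lat 22.5417°.
Cell spans 0.0833333° lon × 0.0416667° lat. NE corner is SW corner plus one full cell.
latitude 22.5833° N, longitude 153.9167° E.

22.5833° N, 153.9167° E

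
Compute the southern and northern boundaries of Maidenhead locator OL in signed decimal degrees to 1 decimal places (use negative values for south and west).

Field O=14, L=11: +14·20° lon, +11·10° lat → SW at lon 100°, lat 20°.
Cell spans 20° lon × 10° lat.
south 20.0, north 30.0.

20.0, 30.0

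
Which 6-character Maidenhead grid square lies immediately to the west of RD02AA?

Longitude subsquare a = 0; −1 → -1, wraps to 23 = x, carry into square.
Longitude square 0; −1 → -1, wraps to 9, carry into field.
Longitude field R = 17; −1 → 16 = Q.
The latitude characters are unchanged.

QD92xa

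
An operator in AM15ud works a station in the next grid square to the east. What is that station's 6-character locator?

Longitude subsquare u = 20; +1 → 21 = v.
The latitude characters are unchanged.

AM15vd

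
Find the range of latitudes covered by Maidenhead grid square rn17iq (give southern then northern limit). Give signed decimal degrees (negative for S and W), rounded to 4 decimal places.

Field R=17, N=13: +17·20° lon, +13·10° lat → SW at lon 160°, lat 40°.
Square 1, 7: +1·2° lon, +7·1° lat → SW at lon 162°, lat 47°.
Subsquare i=8, q=16: +8·0.0833333° lon, +16·0.0416667° lat → SW at lon 162.667°, lat 47.6667°.
Cell spans 0.0833333° lon × 0.0416667° lat.
south 47.6667, north 47.7083.

47.6667, 47.7083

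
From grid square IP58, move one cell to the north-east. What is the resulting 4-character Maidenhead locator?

Longitude square 5; +1 → 6.
Latitude square 8; +1 → 9.

IP69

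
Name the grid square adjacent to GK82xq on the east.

Longitude subsquare x = 23; +1 → 24, wraps to 0 = a, carry into square.
Longitude square 8; +1 → 9.
The latitude characters are unchanged.

GK92aq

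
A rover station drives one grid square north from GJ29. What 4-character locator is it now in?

Latitude square 9; +1 → 10, wraps to 0, carry into field.
Latitude field J = 9; +1 → 10 = K.
The longitude characters are unchanged.

GK20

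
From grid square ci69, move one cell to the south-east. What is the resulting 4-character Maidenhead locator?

CI78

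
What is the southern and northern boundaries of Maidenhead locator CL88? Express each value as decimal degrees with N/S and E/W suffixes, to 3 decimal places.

28.000° N, 29.000° N

Field C=2, L=11: +2·20° lon, +11·10° lat → SW at lon -140°, lat 20°.
Square 8, 8: +8·2° lon, +8·1° lat → SW at lon -124°, lat 28°.
Cell spans 2° lon × 1° lat.
south 28.000° N, north 29.000° N.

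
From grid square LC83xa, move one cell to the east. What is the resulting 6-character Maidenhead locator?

LC93aa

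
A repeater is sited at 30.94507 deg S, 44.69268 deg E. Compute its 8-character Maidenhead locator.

Shift to the Maidenhead origin (180°W, 90°S): lon 224.69268, lat 59.05493.
Field: lon ⌊224.69268/20⌋ = 11 → L; lat ⌊59.05493/10⌋ = 5 → F.
Square: lon ⌊4.69268/2⌋ = 2; lat ⌊9.05493/1⌋ = 9.
Subsquare: lon ⌊0.69268/0.0833333⌋ = 8 → i; lat ⌊0.05493/0.0416667⌋ = 1 → b.
Extended square: lon ⌊0.02601/0.00833333⌋ = 3; lat ⌊0.01326/0.00416667⌋ = 3.

LF29ib33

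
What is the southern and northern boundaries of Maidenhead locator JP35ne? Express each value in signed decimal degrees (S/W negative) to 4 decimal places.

65.1667, 65.2083

Field J=9, P=15: +9·20° lon, +15·10° lat → SW at lon 0°, lat 60°.
Square 3, 5: +3·2° lon, +5·1° lat → SW at lon 6°, lat 65°.
Subsquare n=13, e=4: +13·0.0833333° lon, +4·0.0416667° lat → SW at lon 7.08333°, lat 65.1667°.
Cell spans 0.0833333° lon × 0.0416667° lat.
south 65.1667, north 65.2083.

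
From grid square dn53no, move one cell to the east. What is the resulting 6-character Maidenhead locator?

Longitude subsquare n = 13; +1 → 14 = o.
The latitude characters are unchanged.

DN53oo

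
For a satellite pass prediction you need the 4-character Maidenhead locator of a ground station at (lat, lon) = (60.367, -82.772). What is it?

EP80

Add 180° to longitude and 90° to latitude: 97.23, 150.37.
Field: 97.23/20 → 4 → E, 150.37/10 → 15 → P; chars EP.
Square: 17.23/2 → 8, 0.37/1 → 0; chars 80.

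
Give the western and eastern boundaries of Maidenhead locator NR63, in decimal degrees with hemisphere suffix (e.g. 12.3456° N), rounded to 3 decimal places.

92.000° E, 94.000° E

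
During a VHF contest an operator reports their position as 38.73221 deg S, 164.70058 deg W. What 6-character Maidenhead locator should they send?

AF71pg

Add 180° to longitude and 90° to latitude: 15.2994, 51.2678.
Field: 15.2994/20 → 0 → A, 51.2678/10 → 5 → F; chars AF.
Square: 15.2994/2 → 7, 1.2678/1 → 1; chars 71.
Subsquare: 1.2994/0.0833333 → 15 → p, 0.2678/0.0416667 → 6 → g; chars pg.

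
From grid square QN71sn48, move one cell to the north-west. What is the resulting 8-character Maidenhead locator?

Longitude extended square 4; −1 → 3.
Latitude extended square 8; +1 → 9.

QN71sn39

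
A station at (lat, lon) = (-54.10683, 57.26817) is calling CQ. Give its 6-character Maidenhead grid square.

Shift to the Maidenhead origin (180°W, 90°S): lon 237.2682, lat 35.8932.
Field: 237.2682/20 → 11 → L, 35.8932/10 → 3 → D; chars LD.
Square: 17.2682/2 → 8, 5.8932/1 → 5; chars 85.
Subsquare: 1.2682/0.0833333 → 15 → p, 0.8932/0.0416667 → 21 → v; chars pv.

LD85pv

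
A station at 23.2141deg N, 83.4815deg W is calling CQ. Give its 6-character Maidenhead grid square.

EL83gf

Add 180° to longitude and 90° to latitude: 96.5185, 113.2141.
Field: 96.5185/20 → 4 → E, 113.2141/10 → 11 → L; chars EL.
Square: 16.5185/2 → 8, 3.2141/1 → 3; chars 83.
Subsquare: 0.5185/0.0833333 → 6 → g, 0.2141/0.0416667 → 5 → f; chars gf.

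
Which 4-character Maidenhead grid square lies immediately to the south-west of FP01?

Longitude square 0; −1 → -1, wraps to 9, carry into field.
Longitude field F = 5; −1 → 4 = E.
Latitude square 1; −1 → 0.

EP90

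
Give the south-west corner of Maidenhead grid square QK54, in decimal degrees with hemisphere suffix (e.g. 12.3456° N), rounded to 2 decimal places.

Field Q=16, K=10: +16·20° lon, +10·10° lat → SW at lon 140°, lat 10°.
Square 5, 4: +5·2° lon, +4·1° lat → SW at lon 150°, lat 14°.
latitude 14.00° N, longitude 150.00° E.

14.00° N, 150.00° E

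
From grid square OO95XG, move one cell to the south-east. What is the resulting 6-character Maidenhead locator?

Longitude subsquare x = 23; +1 → 24, wraps to 0 = a, carry into square.
Longitude square 9; +1 → 10, wraps to 0, carry into field.
Longitude field O = 14; +1 → 15 = P.
Latitude subsquare g = 6; −1 → 5 = f.

PO05af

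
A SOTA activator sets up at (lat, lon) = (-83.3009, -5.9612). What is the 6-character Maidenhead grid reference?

IA76aq

Offset from 180°W / 90°S: lon 174.0388°, lat 6.6991°.
Field: 174.0388/20 → 8 → I, 6.6991/10 → 0 → A; chars IA.
Square: 14.0388/2 → 7, 6.6991/1 → 6; chars 76.
Subsquare: 0.0388/0.0833333 → 0 → a, 0.6991/0.0416667 → 16 → q; chars aq.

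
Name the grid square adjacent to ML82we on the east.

Longitude subsquare w = 22; +1 → 23 = x.
The latitude characters are unchanged.

ML82xe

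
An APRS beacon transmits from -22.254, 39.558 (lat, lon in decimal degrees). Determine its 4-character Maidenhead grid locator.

KG97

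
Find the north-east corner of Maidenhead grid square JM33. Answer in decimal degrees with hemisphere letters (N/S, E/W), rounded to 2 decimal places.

Field J=9, M=12: +9·20° lon, +12·10° lat → SW at lon 0°, lat 30°.
Square 3, 3: +3·2° lon, +3·1° lat → SW at lon 6°, lat 33°.
Cell spans 2° lon × 1° lat. NE corner is SW corner plus one full cell.
latitude 34.00° N, longitude 8.00° E.

34.00° N, 8.00° E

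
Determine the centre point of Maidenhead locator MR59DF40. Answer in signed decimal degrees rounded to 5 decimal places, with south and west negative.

89.21042, 70.28750

Field M=12, R=17: +12·20° lon, +17·10° lat → SW at lon 60°, lat 80°.
Square 5, 9: +5·2° lon, +9·1° lat → SW at lon 70°, lat 89°.
Subsquare d=3, f=5: +3·0.0833333° lon, +5·0.0416667° lat → SW at lon 70.25°, lat 89.2083°.
Extended square 4, 0: +4·0.00833333° lon, +0·0.00416667° lat → SW at lon 70.2833°, lat 89.2083°.
Cell spans 0.00833333° lon × 0.00416667° lat. Centre is SW corner plus half of each.
latitude 89.21042, longitude 70.28750.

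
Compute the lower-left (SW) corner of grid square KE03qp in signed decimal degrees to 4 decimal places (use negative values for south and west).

Field K=10, E=4: +10·20° lon, +4·10° lat → SW at lon 20°, lat -50°.
Square 0, 3: +0·2° lon, +3·1° lat → SW at lon 20°, lat -47°.
Subsquare q=16, p=15: +16·0.0833333° lon, +15·0.0416667° lat → SW at lon 21.3333°, lat -46.375°.
latitude -46.3750, longitude 21.3333.

-46.3750, 21.3333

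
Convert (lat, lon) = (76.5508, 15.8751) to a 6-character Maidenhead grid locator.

JQ76wn

Add 180° to longitude and 90° to latitude: 195.8751, 166.5508.
Field (20°×10°, letters A–R): 195.8751/20 → 9 → J, 166.5508/10 → 16 → Q; chars JQ.
Square (2°×1°, digits 0–9): 15.8751/2 → 7, 6.5508/1 → 6; chars 76.
Subsquare (5′×2.5′, letters a–x): 1.8751/0.0833333 → 22 → w, 0.5508/0.0416667 → 13 → n; chars wn.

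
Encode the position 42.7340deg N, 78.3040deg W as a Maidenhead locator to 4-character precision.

FN02

Add 180° to longitude and 90° to latitude: 101.70, 132.73.
Field: 101.70/20 → 5 → F, 132.73/10 → 13 → N; chars FN.
Square: 1.70/2 → 0, 2.73/1 → 2; chars 02.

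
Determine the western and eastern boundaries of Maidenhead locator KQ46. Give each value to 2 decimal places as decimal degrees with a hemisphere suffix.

28.00° E, 30.00° E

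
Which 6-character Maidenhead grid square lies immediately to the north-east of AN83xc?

AN93ad

Longitude subsquare x = 23; +1 → 24, wraps to 0 = a, carry into square.
Longitude square 8; +1 → 9.
Latitude subsquare c = 2; +1 → 3 = d.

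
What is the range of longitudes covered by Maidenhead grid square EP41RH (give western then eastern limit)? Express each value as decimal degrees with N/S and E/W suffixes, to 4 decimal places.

90.5833° W, 90.5000° W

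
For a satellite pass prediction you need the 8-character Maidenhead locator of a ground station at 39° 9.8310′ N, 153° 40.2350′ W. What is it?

BM39dd99

Shift to the Maidenhead origin (180°W, 90°S): lon 26.32942, lat 129.16385.
Field: 26.32942/20 → 1 → B, 129.16385/10 → 12 → M; chars BM.
Square: 6.32942/2 → 3, 9.16385/1 → 9; chars 39.
Subsquare: 0.32942/0.0833333 → 3 → d, 0.16385/0.0416667 → 3 → d; chars dd.
Extended square: 0.07942/0.00833333 → 9, 0.03885/0.00416667 → 9; chars 99.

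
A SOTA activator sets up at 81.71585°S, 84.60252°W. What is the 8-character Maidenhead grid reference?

Add 180° to longitude and 90° to latitude: 95.39748, 8.28415.
Field: lon ⌊95.39748/20⌋ = 4 → E; lat ⌊8.28415/10⌋ = 0 → A.
Square: lon ⌊15.39748/2⌋ = 7; lat ⌊8.28415/1⌋ = 8.
Subsquare: lon ⌊1.39748/0.0833333⌋ = 16 → q; lat ⌊0.28415/0.0416667⌋ = 6 → g.
Extended square: lon ⌊0.06415/0.00833333⌋ = 7; lat ⌊0.03415/0.00416667⌋ = 8.

EA78qg78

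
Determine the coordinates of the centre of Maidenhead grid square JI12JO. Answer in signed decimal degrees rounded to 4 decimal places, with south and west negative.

-7.3958, 2.7917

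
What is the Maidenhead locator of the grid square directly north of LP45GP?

Latitude subsquare p = 15; +1 → 16 = q.
The longitude characters are unchanged.

LP45gq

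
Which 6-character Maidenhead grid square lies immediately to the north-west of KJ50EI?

Longitude subsquare e = 4; −1 → 3 = d.
Latitude subsquare i = 8; +1 → 9 = j.

KJ50dj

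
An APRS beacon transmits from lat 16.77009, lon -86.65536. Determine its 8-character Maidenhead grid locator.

Offset from 180°W / 90°S: lon 93.34464°, lat 106.77009°.
Field: 93.34464/20 → 4 → E, 106.77009/10 → 10 → K; chars EK.
Square: 13.34464/2 → 6, 6.77009/1 → 6; chars 66.
Subsquare: 1.34464/0.0833333 → 16 → q, 0.77009/0.0416667 → 18 → s; chars qs.
Extended square: 0.01131/0.00833333 → 1, 0.02009/0.00416667 → 4; chars 14.

EK66qs14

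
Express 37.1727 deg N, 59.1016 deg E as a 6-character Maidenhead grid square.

Offset from 180°W / 90°S: lon 239.1016°, lat 127.1727°.
Field: 239.1016/20 → 11 → L, 127.1727/10 → 12 → M; chars LM.
Square: 19.1016/2 → 9, 7.1727/1 → 7; chars 97.
Subsquare: 1.1016/0.0833333 → 13 → n, 0.1727/0.0416667 → 4 → e; chars ne.

LM97ne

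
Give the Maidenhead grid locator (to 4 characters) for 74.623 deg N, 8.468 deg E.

JQ44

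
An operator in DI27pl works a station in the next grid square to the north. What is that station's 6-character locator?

Latitude subsquare l = 11; +1 → 12 = m.
The longitude characters are unchanged.

DI27pm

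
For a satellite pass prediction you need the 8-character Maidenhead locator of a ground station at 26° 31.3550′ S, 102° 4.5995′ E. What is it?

OG13al94

Add 180° to longitude and 90° to latitude: 282.07666, 63.47742.
Field (20°×10°, letters A–R): lon ⌊282.07666/20⌋ = 14 → O; lat ⌊63.47742/10⌋ = 6 → G.
Square (2°×1°, digits 0–9): lon ⌊2.07666/2⌋ = 1; lat ⌊3.47742/1⌋ = 3.
Subsquare (5′×2.5′, letters a–x): lon ⌊0.07666/0.0833333⌋ = 0 → a; lat ⌊0.47742/0.0416667⌋ = 11 → l.
Extended square (30″×15″, digits 0–9): lon ⌊0.07666/0.00833333⌋ = 9; lat ⌊0.01908/0.00416667⌋ = 4.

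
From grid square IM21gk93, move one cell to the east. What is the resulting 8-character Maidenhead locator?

Longitude extended square 9; +1 → 10, wraps to 0, carry into subsquare.
Longitude subsquare g = 6; +1 → 7 = h.
The latitude characters are unchanged.

IM21hk03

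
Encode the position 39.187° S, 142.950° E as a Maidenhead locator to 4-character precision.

QF10

Add 180° to longitude and 90° to latitude: 322.95, 50.81.
Field: lon ⌊322.95/20⌋ = 16 → Q; lat ⌊50.81/10⌋ = 5 → F.
Square: lon ⌊2.95/2⌋ = 1; lat ⌊0.81/1⌋ = 0.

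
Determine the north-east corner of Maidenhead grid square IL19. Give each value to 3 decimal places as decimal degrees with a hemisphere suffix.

Field I=8, L=11: +8·20° lon, +11·10° lat → SW at lon -20°, lat 20°.
Square 1, 9: +1·2° lon, +9·1° lat → SW at lon -18°, lat 29°.
Cell spans 2° lon × 1° lat. NE corner is SW corner plus one full cell.
latitude 30.000° N, longitude 16.000° W.

30.000° N, 16.000° W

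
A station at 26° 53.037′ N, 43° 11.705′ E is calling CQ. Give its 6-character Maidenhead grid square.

LL16ov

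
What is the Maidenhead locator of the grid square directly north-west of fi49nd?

Longitude subsquare n = 13; −1 → 12 = m.
Latitude subsquare d = 3; +1 → 4 = e.

FI49me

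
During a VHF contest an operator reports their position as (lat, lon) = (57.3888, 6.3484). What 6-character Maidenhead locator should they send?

JO37ej

Offset from 180°W / 90°S: lon 186.3484°, lat 147.3888°.
Field: lon ⌊186.3484/20⌋ = 9 → J; lat ⌊147.3888/10⌋ = 14 → O.
Square: lon ⌊6.3484/2⌋ = 3; lat ⌊7.3888/1⌋ = 7.
Subsquare: lon ⌊0.3484/0.0833333⌋ = 4 → e; lat ⌊0.3888/0.0416667⌋ = 9 → j.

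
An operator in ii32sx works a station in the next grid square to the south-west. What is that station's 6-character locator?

Longitude subsquare s = 18; −1 → 17 = r.
Latitude subsquare x = 23; −1 → 22 = w.

II32rw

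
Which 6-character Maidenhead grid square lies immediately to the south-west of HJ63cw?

Longitude subsquare c = 2; −1 → 1 = b.
Latitude subsquare w = 22; −1 → 21 = v.

HJ63bv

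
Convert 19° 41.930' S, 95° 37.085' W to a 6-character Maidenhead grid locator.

Shift to the Maidenhead origin (180°W, 90°S): lon 84.3819, lat 70.3012.
Field: 84.3819/20 → 4 → E, 70.3012/10 → 7 → H; chars EH.
Square: 4.3819/2 → 2, 0.3012/1 → 0; chars 20.
Subsquare: 0.3819/0.0833333 → 4 → e, 0.3012/0.0416667 → 7 → h; chars eh.

EH20eh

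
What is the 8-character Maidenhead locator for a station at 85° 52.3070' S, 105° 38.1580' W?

Add 180° to longitude and 90° to latitude: 74.36403, 4.12822.
Field: 74.36403/20 → 3 → D, 4.12822/10 → 0 → A; chars DA.
Square: 14.36403/2 → 7, 4.12822/1 → 4; chars 74.
Subsquare: 0.36403/0.0833333 → 4 → e, 0.12822/0.0416667 → 3 → d; chars ed.
Extended square: 0.03070/0.00833333 → 3, 0.00322/0.00416667 → 0; chars 30.

DA74ed30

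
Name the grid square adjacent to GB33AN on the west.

Longitude subsquare a = 0; −1 → -1, wraps to 23 = x, carry into square.
Longitude square 3; −1 → 2.
The latitude characters are unchanged.

GB23xn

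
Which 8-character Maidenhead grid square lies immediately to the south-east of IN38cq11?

Longitude extended square 1; +1 → 2.
Latitude extended square 1; −1 → 0.

IN38cq20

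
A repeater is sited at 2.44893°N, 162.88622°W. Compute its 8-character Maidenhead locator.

Shift to the Maidenhead origin (180°W, 90°S): lon 17.11378, lat 92.44893.
Field (20°×10°, letters A–R): lon ⌊17.11378/20⌋ = 0 → A; lat ⌊92.44893/10⌋ = 9 → J.
Square (2°×1°, digits 0–9): lon ⌊17.11378/2⌋ = 8; lat ⌊2.44893/1⌋ = 2.
Subsquare (5′×2.5′, letters a–x): lon ⌊1.11378/0.0833333⌋ = 13 → n; lat ⌊0.44893/0.0416667⌋ = 10 → k.
Extended square (30″×15″, digits 0–9): lon ⌊0.03045/0.00833333⌋ = 3; lat ⌊0.03226/0.00416667⌋ = 7.

AJ82nk37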